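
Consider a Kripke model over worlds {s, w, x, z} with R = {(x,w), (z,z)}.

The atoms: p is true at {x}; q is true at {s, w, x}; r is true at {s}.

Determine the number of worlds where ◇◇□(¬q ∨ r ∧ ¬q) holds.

1

s: no successors, so ◇◇□(¬q ∨ r ∧ ¬q) fails. ✗
w: no successors, so ◇◇□(¬q ∨ r ∧ ¬q) fails. ✗
x: successors {w}; ◇□(¬q ∨ r ∧ ¬q) there: w:F. ✗
z: successors {z}; ◇□(¬q ∨ r ∧ ¬q) there: z:T. ✓
Satisfying worlds: {z}.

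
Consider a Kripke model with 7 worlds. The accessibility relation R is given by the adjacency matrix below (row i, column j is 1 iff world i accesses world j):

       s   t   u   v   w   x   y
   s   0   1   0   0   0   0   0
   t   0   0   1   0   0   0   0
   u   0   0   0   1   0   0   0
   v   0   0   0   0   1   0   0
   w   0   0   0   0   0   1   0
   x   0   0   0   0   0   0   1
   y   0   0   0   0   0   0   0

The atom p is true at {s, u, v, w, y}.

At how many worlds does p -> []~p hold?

5

s: p is T, []~p is T. ✓
t: p is F, []~p is F. ✓
u: p is T, []~p is F. ✗
v: p is T, []~p is F. ✗
w: p is T, []~p is T. ✓
x: p is F, []~p is F. ✓
y: p is T, []~p is T. ✓
Satisfying worlds: {s, t, w, x, y}.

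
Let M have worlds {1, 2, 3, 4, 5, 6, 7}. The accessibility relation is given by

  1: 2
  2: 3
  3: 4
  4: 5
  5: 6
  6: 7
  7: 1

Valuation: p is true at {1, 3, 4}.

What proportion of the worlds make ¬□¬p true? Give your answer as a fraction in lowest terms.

1: □¬p is T. ✗
2: □¬p is F. ✓
3: □¬p is F. ✓
4: □¬p is T. ✗
5: □¬p is T. ✗
6: □¬p is T. ✗
7: □¬p is F. ✓
That's 3 of 7 worlds, so 3/7.

3/7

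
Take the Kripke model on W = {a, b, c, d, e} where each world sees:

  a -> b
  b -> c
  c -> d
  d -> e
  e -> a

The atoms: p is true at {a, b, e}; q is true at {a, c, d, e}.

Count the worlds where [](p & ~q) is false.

a: successors {b}; p & ~q there: b:T. ✓
b: successors {c}; p & ~q there: c:F. ✗
c: successors {d}; p & ~q there: d:F. ✗
d: successors {e}; p & ~q there: e:F. ✗
e: successors {a}; p & ~q there: a:F. ✗
Satisfying worlds: {a}.
So [](p & ~q) fails at the other 4 worlds.

4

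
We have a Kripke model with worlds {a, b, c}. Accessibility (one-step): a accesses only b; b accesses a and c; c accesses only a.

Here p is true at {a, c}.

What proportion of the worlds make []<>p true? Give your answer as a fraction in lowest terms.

1/3

a: successors {b}; <>p there: b:T. ✓
b: successors {a, c}; <>p there: a:F, c:T. ✗
c: successors {a}; <>p there: a:F. ✗
That's 1 of 3 worlds, so 1/3.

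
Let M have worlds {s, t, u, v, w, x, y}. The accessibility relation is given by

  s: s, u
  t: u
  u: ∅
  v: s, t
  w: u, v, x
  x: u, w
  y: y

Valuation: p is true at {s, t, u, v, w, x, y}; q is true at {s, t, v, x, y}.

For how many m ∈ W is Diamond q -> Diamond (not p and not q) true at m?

s: Diamond q is T, Diamond (not p and not q) is F. ✗
t: Diamond q is F, Diamond (not p and not q) is F. ✓
u: Diamond q is F, Diamond (not p and not q) is F. ✓
v: Diamond q is T, Diamond (not p and not q) is F. ✗
w: Diamond q is T, Diamond (not p and not q) is F. ✗
x: Diamond q is F, Diamond (not p and not q) is F. ✓
y: Diamond q is T, Diamond (not p and not q) is F. ✗
Satisfying worlds: {t, u, x}.

3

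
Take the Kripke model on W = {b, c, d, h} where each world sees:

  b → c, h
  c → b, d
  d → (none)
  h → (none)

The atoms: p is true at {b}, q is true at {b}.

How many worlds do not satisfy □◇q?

2

b: successors {c, h}; ◇q there: c:T, h:F. ✗
c: successors {b, d}; ◇q there: b:F, d:F. ✗
d: no successors, so □◇q holds vacuously. ✓
h: no successors, so □◇q holds vacuously. ✓
Satisfying worlds: {d, h}.
So □◇q fails at the other 2 worlds.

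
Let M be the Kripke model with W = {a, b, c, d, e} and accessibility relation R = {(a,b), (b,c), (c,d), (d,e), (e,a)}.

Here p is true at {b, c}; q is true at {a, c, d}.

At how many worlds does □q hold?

3

a: successors {b}; q there: b:F. ✗
b: successors {c}; q there: c:T. ✓
c: successors {d}; q there: d:T. ✓
d: successors {e}; q there: e:F. ✗
e: successors {a}; q there: a:T. ✓
Satisfying worlds: {b, c, e}.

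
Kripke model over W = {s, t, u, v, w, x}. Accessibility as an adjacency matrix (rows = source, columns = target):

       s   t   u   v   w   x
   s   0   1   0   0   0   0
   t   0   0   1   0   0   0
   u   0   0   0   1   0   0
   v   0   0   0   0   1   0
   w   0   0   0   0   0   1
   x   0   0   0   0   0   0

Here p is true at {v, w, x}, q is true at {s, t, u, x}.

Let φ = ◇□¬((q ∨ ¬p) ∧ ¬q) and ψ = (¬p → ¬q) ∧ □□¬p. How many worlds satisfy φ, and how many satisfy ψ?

For ◇□¬((q ∨ ¬p) ∧ ¬q):
s: successors {t}; □¬((q ∨ ¬p) ∧ ¬q) there: t:T. ✓
t: successors {u}; □¬((q ∨ ¬p) ∧ ¬q) there: u:T. ✓
u: successors {v}; □¬((q ∨ ¬p) ∧ ¬q) there: v:T. ✓
v: successors {w}; □¬((q ∨ ¬p) ∧ ¬q) there: w:T. ✓
w: successors {x}; □¬((q ∨ ¬p) ∧ ¬q) there: x:T. ✓
x: no successors, so ◇□¬((q ∨ ¬p) ∧ ¬q) fails. ✗
— 5 worlds.
For (¬p → ¬q) ∧ □□¬p:
s: ¬p → ¬q is F, □□¬p is T. ✗
t: ¬p → ¬q is F, □□¬p is F. ✗
u: ¬p → ¬q is F, □□¬p is F. ✗
v: ¬p → ¬q is T, □□¬p is F. ✗
w: ¬p → ¬q is T, □□¬p is T. ✓
x: ¬p → ¬q is T, □□¬p is T. ✓
— 2 worlds.

5 and 2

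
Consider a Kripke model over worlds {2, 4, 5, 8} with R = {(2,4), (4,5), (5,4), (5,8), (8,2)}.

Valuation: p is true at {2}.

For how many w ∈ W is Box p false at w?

2: successors {4}; p there: 4:F. ✗
4: successors {5}; p there: 5:F. ✗
5: successors {4, 8}; p there: 4:F, 8:F. ✗
8: successors {2}; p there: 2:T. ✓
Satisfying worlds: {8}.
So Box p fails at the other 3 worlds.

3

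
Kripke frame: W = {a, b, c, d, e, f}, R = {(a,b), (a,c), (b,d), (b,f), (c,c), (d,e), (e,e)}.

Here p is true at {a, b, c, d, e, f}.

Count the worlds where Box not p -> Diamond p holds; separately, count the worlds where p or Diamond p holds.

5 and 6

For Box not p -> Diamond p:
a: Box not p is F, Diamond p is T. ✓
b: Box not p is F, Diamond p is T. ✓
c: Box not p is F, Diamond p is T. ✓
d: Box not p is F, Diamond p is T. ✓
e: Box not p is F, Diamond p is T. ✓
f: Box not p is T, Diamond p is F. ✗
— 5 worlds.
For p or Diamond p:
a: p is T, Diamond p is T. ✓
b: p is T, Diamond p is T. ✓
c: p is T, Diamond p is T. ✓
d: p is T, Diamond p is T. ✓
e: p is T, Diamond p is T. ✓
f: p is T, Diamond p is F. ✓
— 6 worlds.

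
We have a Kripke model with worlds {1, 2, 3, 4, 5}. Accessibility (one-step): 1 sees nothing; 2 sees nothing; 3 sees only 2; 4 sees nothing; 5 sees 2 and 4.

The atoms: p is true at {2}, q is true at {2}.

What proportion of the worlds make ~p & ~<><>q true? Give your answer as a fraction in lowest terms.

4/5

1: ~p is T, ~<><>q is T. ✓
2: ~p is F, ~<><>q is T. ✗
3: ~p is T, ~<><>q is T. ✓
4: ~p is T, ~<><>q is T. ✓
5: ~p is T, ~<><>q is T. ✓
That's 4 of 5 worlds, so 4/5.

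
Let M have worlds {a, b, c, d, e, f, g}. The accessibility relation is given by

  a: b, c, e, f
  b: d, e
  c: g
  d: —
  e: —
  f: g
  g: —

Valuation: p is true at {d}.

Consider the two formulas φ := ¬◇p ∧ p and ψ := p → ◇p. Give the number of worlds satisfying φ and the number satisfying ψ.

1 and 6

For ¬◇p ∧ p:
a: ¬◇p is T, p is F. ✗
b: ¬◇p is F, p is F. ✗
c: ¬◇p is T, p is F. ✗
d: ¬◇p is T, p is T. ✓
e: ¬◇p is T, p is F. ✗
f: ¬◇p is T, p is F. ✗
g: ¬◇p is T, p is F. ✗
— 1 world.
For p → ◇p:
a: p is F, ◇p is F. ✓
b: p is F, ◇p is T. ✓
c: p is F, ◇p is F. ✓
d: p is T, ◇p is F. ✗
e: p is F, ◇p is F. ✓
f: p is F, ◇p is F. ✓
g: p is F, ◇p is F. ✓
— 6 worlds.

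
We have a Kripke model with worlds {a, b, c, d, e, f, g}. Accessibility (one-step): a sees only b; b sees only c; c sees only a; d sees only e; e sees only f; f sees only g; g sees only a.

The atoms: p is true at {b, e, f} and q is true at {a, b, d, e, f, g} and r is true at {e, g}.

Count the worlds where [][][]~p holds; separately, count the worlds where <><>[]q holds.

For [][][]~p:
a: successors {b}; [][]~p there: b:T. ✓
b: successors {c}; [][]~p there: c:F. ✗
c: successors {a}; [][]~p there: a:T. ✓
d: successors {e}; [][]~p there: e:T. ✓
e: successors {f}; [][]~p there: f:T. ✓
f: successors {g}; [][]~p there: g:F. ✗
g: successors {a}; [][]~p there: a:T. ✓
— 5 worlds.
For <><>[]q:
a: successors {b}; <>[]q there: b:T. ✓
b: successors {c}; <>[]q there: c:T. ✓
c: successors {a}; <>[]q there: a:F. ✗
d: successors {e}; <>[]q there: e:T. ✓
e: successors {f}; <>[]q there: f:T. ✓
f: successors {g}; <>[]q there: g:T. ✓
g: successors {a}; <>[]q there: a:F. ✗
— 5 worlds.

5 and 5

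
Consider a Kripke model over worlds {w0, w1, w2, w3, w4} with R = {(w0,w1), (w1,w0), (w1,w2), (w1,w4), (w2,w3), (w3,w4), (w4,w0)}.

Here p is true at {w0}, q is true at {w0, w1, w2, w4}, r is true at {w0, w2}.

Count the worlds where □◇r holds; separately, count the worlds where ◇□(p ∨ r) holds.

2 and 2

For □◇r:
w0: successors {w1}; ◇r there: w1:T. ✓
w1: successors {w0, w2, w4}; ◇r there: w0:F, w2:F, w4:T. ✗
w2: successors {w3}; ◇r there: w3:F. ✗
w3: successors {w4}; ◇r there: w4:T. ✓
w4: successors {w0}; ◇r there: w0:F. ✗
— 2 worlds.
For ◇□(p ∨ r):
w0: successors {w1}; □(p ∨ r) there: w1:F. ✗
w1: successors {w0, w2, w4}; □(p ∨ r) there: w0:F, w2:F, w4:T. ✓
w2: successors {w3}; □(p ∨ r) there: w3:F. ✗
w3: successors {w4}; □(p ∨ r) there: w4:T. ✓
w4: successors {w0}; □(p ∨ r) there: w0:F. ✗
— 2 worlds.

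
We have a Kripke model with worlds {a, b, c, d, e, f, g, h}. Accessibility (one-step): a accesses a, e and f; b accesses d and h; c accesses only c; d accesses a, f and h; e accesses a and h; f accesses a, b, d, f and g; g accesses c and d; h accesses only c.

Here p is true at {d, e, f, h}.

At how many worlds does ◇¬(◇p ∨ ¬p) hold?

a: successors {a, e, f}; ¬(◇p ∨ ¬p) there: a:F, e:F, f:F. ✗
b: successors {d, h}; ¬(◇p ∨ ¬p) there: d:F, h:T. ✓
c: successors {c}; ¬(◇p ∨ ¬p) there: c:F. ✗
d: successors {a, f, h}; ¬(◇p ∨ ¬p) there: a:F, f:F, h:T. ✓
e: successors {a, h}; ¬(◇p ∨ ¬p) there: a:F, h:T. ✓
f: successors {a, b, d, f, g}; ¬(◇p ∨ ¬p) there: a:F, b:F, d:F, f:F, g:F. ✗
g: successors {c, d}; ¬(◇p ∨ ¬p) there: c:F, d:F. ✗
h: successors {c}; ¬(◇p ∨ ¬p) there: c:F. ✗
Satisfying worlds: {b, d, e}.

3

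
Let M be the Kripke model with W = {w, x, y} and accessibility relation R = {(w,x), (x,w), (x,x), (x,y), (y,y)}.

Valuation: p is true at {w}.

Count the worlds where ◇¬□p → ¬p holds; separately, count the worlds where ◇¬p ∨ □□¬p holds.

For ◇¬□p → ¬p:
w: ◇¬□p is T, ¬p is F. ✗
x: ◇¬□p is T, ¬p is T. ✓
y: ◇¬□p is T, ¬p is T. ✓
— 2 worlds.
For ◇¬p ∨ □□¬p:
w: ◇¬p is T, □□¬p is F. ✓
x: ◇¬p is T, □□¬p is F. ✓
y: ◇¬p is T, □□¬p is T. ✓
— 3 worlds.

2 and 3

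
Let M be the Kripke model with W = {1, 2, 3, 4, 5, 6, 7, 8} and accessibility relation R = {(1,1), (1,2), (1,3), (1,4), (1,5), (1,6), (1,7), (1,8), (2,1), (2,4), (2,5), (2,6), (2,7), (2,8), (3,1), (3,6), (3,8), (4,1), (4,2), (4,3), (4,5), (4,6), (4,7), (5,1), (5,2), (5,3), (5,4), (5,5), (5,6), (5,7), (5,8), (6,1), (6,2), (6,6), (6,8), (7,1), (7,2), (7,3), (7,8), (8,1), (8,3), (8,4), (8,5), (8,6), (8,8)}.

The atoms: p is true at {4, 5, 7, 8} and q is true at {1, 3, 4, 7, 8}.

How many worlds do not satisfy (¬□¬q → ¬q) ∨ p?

1: ¬□¬q → ¬q is F, p is F. ✗
2: ¬□¬q → ¬q is T, p is F. ✓
3: ¬□¬q → ¬q is F, p is F. ✗
4: ¬□¬q → ¬q is F, p is T. ✓
5: ¬□¬q → ¬q is T, p is T. ✓
6: ¬□¬q → ¬q is T, p is F. ✓
7: ¬□¬q → ¬q is F, p is T. ✓
8: ¬□¬q → ¬q is F, p is T. ✓
Satisfying worlds: {2, 4, 5, 6, 7, 8}.
So (¬□¬q → ¬q) ∨ p fails at the other 2 worlds.

2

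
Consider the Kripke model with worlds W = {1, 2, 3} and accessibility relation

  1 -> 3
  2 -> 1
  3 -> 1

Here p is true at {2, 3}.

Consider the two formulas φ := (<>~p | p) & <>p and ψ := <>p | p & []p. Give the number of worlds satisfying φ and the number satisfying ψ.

0 and 1

For (<>~p | p) & <>p:
1: <>~p | p is F, <>p is T. ✗
2: <>~p | p is T, <>p is F. ✗
3: <>~p | p is T, <>p is F. ✗
— 0 worlds.
For <>p | p & []p:
1: <>p is T, p & []p is F. ✓
2: <>p is F, p & []p is F. ✗
3: <>p is F, p & []p is F. ✗
— 1 world.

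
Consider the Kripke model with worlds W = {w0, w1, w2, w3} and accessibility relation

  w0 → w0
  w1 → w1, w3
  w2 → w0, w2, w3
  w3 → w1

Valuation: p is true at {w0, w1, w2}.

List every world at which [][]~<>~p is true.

{w0}

w0: successors {w0}; []~<>~p there: w0:T. ✓
w1: successors {w1, w3}; []~<>~p there: w1:F, w3:F. ✗
w2: successors {w0, w2, w3}; []~<>~p there: w0:T, w2:F, w3:F. ✗
w3: successors {w1}; []~<>~p there: w1:F. ✗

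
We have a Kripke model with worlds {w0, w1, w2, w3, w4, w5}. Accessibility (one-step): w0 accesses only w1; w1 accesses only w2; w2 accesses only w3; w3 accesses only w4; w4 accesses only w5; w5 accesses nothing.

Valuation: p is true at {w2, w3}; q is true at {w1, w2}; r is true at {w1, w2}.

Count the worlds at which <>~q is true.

w0: successors {w1}; ~q there: w1:F. ✗
w1: successors {w2}; ~q there: w2:F. ✗
w2: successors {w3}; ~q there: w3:T. ✓
w3: successors {w4}; ~q there: w4:T. ✓
w4: successors {w5}; ~q there: w5:T. ✓
w5: no successors, so <>~q fails. ✗
Satisfying worlds: {w2, w3, w4}.

3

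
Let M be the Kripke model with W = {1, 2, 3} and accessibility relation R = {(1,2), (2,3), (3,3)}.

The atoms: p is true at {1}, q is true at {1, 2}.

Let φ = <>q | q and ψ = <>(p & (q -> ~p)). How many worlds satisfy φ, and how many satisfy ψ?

For <>q | q:
1: <>q is T, q is T. ✓
2: <>q is F, q is T. ✓
3: <>q is F, q is F. ✗
— 2 worlds.
For <>(p & (q -> ~p)):
1: successors {2}; p & (q -> ~p) there: 2:F. ✗
2: successors {3}; p & (q -> ~p) there: 3:F. ✗
3: successors {3}; p & (q -> ~p) there: 3:F. ✗
— 0 worlds.

2 and 0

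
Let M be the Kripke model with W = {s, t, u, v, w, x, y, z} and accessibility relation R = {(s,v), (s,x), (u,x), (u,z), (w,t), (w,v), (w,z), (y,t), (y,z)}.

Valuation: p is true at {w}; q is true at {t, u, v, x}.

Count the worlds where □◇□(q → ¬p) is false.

s: successors {v, x}; ◇□(q → ¬p) there: v:F, x:F. ✗
t: no successors, so □◇□(q → ¬p) holds vacuously. ✓
u: successors {x, z}; ◇□(q → ¬p) there: x:F, z:F. ✗
v: no successors, so □◇□(q → ¬p) holds vacuously. ✓
w: successors {t, v, z}; ◇□(q → ¬p) there: t:F, v:F, z:F. ✗
x: no successors, so □◇□(q → ¬p) holds vacuously. ✓
y: successors {t, z}; ◇□(q → ¬p) there: t:F, z:F. ✗
z: no successors, so □◇□(q → ¬p) holds vacuously. ✓
Satisfying worlds: {t, v, x, z}.
So □◇□(q → ¬p) fails at the other 4 worlds.

4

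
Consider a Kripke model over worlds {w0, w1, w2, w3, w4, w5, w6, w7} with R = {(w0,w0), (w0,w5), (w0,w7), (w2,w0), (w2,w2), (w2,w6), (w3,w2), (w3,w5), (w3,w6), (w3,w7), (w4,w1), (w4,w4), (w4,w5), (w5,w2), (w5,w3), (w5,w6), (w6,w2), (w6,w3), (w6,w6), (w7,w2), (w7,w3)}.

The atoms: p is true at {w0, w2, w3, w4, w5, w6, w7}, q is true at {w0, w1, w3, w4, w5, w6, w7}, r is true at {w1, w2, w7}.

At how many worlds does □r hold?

w0: successors {w0, w5, w7}; r there: w0:F, w5:F, w7:T. ✗
w1: no successors, so □r holds vacuously. ✓
w2: successors {w0, w2, w6}; r there: w0:F, w2:T, w6:F. ✗
w3: successors {w2, w5, w6, w7}; r there: w2:T, w5:F, w6:F, w7:T. ✗
w4: successors {w1, w4, w5}; r there: w1:T, w4:F, w5:F. ✗
w5: successors {w2, w3, w6}; r there: w2:T, w3:F, w6:F. ✗
w6: successors {w2, w3, w6}; r there: w2:T, w3:F, w6:F. ✗
w7: successors {w2, w3}; r there: w2:T, w3:F. ✗
Satisfying worlds: {w1}.

1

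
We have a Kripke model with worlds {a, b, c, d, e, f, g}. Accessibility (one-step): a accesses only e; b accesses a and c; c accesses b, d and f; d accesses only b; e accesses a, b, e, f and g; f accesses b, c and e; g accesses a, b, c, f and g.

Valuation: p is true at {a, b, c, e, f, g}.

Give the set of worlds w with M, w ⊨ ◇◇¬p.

a: successors {e}; ◇¬p there: e:F. ✗
b: successors {a, c}; ◇¬p there: a:F, c:T. ✓
c: successors {b, d, f}; ◇¬p there: b:F, d:F, f:F. ✗
d: successors {b}; ◇¬p there: b:F. ✗
e: successors {a, b, e, f, g}; ◇¬p there: a:F, b:F, e:F, f:F, g:F. ✗
f: successors {b, c, e}; ◇¬p there: b:F, c:T, e:F. ✓
g: successors {a, b, c, f, g}; ◇¬p there: a:F, b:F, c:T, f:F, g:F. ✓

{b, f, g}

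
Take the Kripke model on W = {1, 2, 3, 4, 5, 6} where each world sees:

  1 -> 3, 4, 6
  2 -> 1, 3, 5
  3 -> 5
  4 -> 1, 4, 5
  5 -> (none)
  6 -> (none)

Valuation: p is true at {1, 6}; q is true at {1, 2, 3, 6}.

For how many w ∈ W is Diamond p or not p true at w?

5

1: Diamond p is T, not p is F. ✓
2: Diamond p is T, not p is T. ✓
3: Diamond p is F, not p is T. ✓
4: Diamond p is T, not p is T. ✓
5: Diamond p is F, not p is T. ✓
6: Diamond p is F, not p is F. ✗
Satisfying worlds: {1, 2, 3, 4, 5}.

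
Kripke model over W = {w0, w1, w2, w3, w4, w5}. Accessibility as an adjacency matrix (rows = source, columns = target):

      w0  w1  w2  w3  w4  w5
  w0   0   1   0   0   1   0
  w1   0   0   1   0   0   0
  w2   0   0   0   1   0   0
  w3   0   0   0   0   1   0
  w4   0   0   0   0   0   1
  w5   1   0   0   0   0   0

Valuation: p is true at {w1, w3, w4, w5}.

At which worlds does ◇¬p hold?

{w1, w5}

w0: successors {w1, w4}; ¬p there: w1:F, w4:F. ✗
w1: successors {w2}; ¬p there: w2:T. ✓
w2: successors {w3}; ¬p there: w3:F. ✗
w3: successors {w4}; ¬p there: w4:F. ✗
w4: successors {w5}; ¬p there: w5:F. ✗
w5: successors {w0}; ¬p there: w0:T. ✓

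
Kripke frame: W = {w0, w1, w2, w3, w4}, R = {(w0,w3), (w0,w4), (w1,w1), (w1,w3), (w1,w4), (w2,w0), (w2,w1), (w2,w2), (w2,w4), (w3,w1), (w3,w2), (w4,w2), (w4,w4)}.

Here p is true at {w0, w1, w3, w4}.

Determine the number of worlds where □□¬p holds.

0

w0: successors {w3, w4}; □¬p there: w3:F, w4:F. ✗
w1: successors {w1, w3, w4}; □¬p there: w1:F, w3:F, w4:F. ✗
w2: successors {w0, w1, w2, w4}; □¬p there: w0:F, w1:F, w2:F, w4:F. ✗
w3: successors {w1, w2}; □¬p there: w1:F, w2:F. ✗
w4: successors {w2, w4}; □¬p there: w2:F, w4:F. ✗
Satisfying worlds: ∅.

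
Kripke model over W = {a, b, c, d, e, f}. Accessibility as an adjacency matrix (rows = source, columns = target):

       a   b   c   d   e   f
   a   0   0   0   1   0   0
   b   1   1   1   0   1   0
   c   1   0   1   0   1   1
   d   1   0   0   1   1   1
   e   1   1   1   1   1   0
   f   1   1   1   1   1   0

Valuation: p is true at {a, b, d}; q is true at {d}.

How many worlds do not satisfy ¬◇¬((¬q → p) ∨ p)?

a: ◇¬((¬q → p) ∨ p) is F. ✓
b: ◇¬((¬q → p) ∨ p) is T. ✗
c: ◇¬((¬q → p) ∨ p) is T. ✗
d: ◇¬((¬q → p) ∨ p) is T. ✗
e: ◇¬((¬q → p) ∨ p) is T. ✗
f: ◇¬((¬q → p) ∨ p) is T. ✗
Satisfying worlds: {a}.
So ¬◇¬((¬q → p) ∨ p) fails at the other 5 worlds.

5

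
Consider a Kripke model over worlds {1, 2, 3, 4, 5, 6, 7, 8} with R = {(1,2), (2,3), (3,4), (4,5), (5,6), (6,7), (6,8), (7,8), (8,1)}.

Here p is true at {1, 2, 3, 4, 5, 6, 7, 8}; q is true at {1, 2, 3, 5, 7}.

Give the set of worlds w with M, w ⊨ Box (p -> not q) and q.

{3, 5, 7}

1: Box (p -> not q) is F, q is T. ✗
2: Box (p -> not q) is F, q is T. ✗
3: Box (p -> not q) is T, q is T. ✓
4: Box (p -> not q) is F, q is F. ✗
5: Box (p -> not q) is T, q is T. ✓
6: Box (p -> not q) is F, q is F. ✗
7: Box (p -> not q) is T, q is T. ✓
8: Box (p -> not q) is F, q is F. ✗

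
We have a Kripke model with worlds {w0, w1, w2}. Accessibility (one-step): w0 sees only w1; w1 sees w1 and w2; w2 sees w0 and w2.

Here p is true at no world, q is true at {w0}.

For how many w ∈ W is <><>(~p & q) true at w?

w0: successors {w1}; <>(~p & q) there: w1:F. ✗
w1: successors {w1, w2}; <>(~p & q) there: w1:F, w2:T. ✓
w2: successors {w0, w2}; <>(~p & q) there: w0:F, w2:T. ✓
Satisfying worlds: {w1, w2}.

2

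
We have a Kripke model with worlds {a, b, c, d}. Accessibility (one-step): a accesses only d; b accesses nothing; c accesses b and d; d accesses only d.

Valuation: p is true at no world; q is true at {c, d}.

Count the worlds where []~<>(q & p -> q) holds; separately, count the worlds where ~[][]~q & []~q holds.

1 and 0

For []~<>(q & p -> q):
a: successors {d}; ~<>(q & p -> q) there: d:F. ✗
b: no successors, so []~<>(q & p -> q) holds vacuously. ✓
c: successors {b, d}; ~<>(q & p -> q) there: b:T, d:F. ✗
d: successors {d}; ~<>(q & p -> q) there: d:F. ✗
— 1 world.
For ~[][]~q & []~q:
a: ~[][]~q is T, []~q is F. ✗
b: ~[][]~q is F, []~q is T. ✗
c: ~[][]~q is T, []~q is F. ✗
d: ~[][]~q is T, []~q is F. ✗
— 0 worlds.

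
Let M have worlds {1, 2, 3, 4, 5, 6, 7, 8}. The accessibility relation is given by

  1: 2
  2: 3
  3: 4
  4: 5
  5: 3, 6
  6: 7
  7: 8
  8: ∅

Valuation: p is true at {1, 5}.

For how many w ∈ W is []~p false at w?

1

1: successors {2}; ~p there: 2:T. ✓
2: successors {3}; ~p there: 3:T. ✓
3: successors {4}; ~p there: 4:T. ✓
4: successors {5}; ~p there: 5:F. ✗
5: successors {3, 6}; ~p there: 3:T, 6:T. ✓
6: successors {7}; ~p there: 7:T. ✓
7: successors {8}; ~p there: 8:T. ✓
8: no successors, so []~p holds vacuously. ✓
Satisfying worlds: {1, 2, 3, 5, 6, 7, 8}.
So []~p fails at the other 1 world.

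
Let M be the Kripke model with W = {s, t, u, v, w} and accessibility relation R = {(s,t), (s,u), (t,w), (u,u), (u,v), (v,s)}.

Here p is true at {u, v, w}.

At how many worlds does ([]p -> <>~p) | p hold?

s: []p -> <>~p is T, p is F. ✓
t: []p -> <>~p is F, p is F. ✗
u: []p -> <>~p is F, p is T. ✓
v: []p -> <>~p is T, p is T. ✓
w: []p -> <>~p is F, p is T. ✓
Satisfying worlds: {s, u, v, w}.

4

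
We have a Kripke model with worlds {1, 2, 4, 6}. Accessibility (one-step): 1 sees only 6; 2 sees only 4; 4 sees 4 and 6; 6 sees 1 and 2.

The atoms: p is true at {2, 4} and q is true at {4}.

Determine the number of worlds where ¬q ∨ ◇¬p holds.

1: ¬q is T, ◇¬p is T. ✓
2: ¬q is T, ◇¬p is F. ✓
4: ¬q is F, ◇¬p is T. ✓
6: ¬q is T, ◇¬p is T. ✓
Satisfying worlds: {1, 2, 4, 6}.

4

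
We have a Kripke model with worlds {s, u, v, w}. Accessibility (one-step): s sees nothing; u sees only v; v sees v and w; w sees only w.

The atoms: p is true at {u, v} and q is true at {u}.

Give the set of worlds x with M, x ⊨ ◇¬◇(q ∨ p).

s: no successors, so ◇¬◇(q ∨ p) fails. ✗
u: successors {v}; ¬◇(q ∨ p) there: v:F. ✗
v: successors {v, w}; ¬◇(q ∨ p) there: v:F, w:T. ✓
w: successors {w}; ¬◇(q ∨ p) there: w:T. ✓

{v, w}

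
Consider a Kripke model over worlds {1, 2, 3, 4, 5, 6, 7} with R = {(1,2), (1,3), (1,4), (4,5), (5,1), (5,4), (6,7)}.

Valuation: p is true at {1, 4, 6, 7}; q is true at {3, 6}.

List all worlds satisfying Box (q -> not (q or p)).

1: successors {2, 3, 4}; q -> not (q or p) there: 2:T, 3:F, 4:T. ✗
2: no successors, so Box (q -> not (q or p)) holds vacuously. ✓
3: no successors, so Box (q -> not (q or p)) holds vacuously. ✓
4: successors {5}; q -> not (q or p) there: 5:T. ✓
5: successors {1, 4}; q -> not (q or p) there: 1:T, 4:T. ✓
6: successors {7}; q -> not (q or p) there: 7:T. ✓
7: no successors, so Box (q -> not (q or p)) holds vacuously. ✓

{2, 3, 4, 5, 6, 7}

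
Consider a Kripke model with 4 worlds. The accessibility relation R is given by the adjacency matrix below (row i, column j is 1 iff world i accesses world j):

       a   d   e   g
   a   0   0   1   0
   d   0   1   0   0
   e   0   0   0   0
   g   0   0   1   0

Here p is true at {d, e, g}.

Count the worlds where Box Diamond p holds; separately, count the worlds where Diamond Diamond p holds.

2 and 1

For Box Diamond p:
a: successors {e}; Diamond p there: e:F. ✗
d: successors {d}; Diamond p there: d:T. ✓
e: no successors, so Box Diamond p holds vacuously. ✓
g: successors {e}; Diamond p there: e:F. ✗
— 2 worlds.
For Diamond Diamond p:
a: successors {e}; Diamond p there: e:F. ✗
d: successors {d}; Diamond p there: d:T. ✓
e: no successors, so Diamond Diamond p fails. ✗
g: successors {e}; Diamond p there: e:F. ✗
— 1 world.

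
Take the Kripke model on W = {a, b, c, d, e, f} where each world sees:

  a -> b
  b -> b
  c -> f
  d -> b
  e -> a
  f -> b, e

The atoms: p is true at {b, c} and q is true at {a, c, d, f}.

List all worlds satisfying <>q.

a: successors {b}; q there: b:F. ✗
b: successors {b}; q there: b:F. ✗
c: successors {f}; q there: f:T. ✓
d: successors {b}; q there: b:F. ✗
e: successors {a}; q there: a:T. ✓
f: successors {b, e}; q there: b:F, e:F. ✗

{c, e}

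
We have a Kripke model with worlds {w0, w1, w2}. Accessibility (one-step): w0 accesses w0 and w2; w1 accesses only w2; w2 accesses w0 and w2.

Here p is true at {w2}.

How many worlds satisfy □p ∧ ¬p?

w0: □p is F, ¬p is T. ✗
w1: □p is T, ¬p is T. ✓
w2: □p is F, ¬p is F. ✗
Satisfying worlds: {w1}.

1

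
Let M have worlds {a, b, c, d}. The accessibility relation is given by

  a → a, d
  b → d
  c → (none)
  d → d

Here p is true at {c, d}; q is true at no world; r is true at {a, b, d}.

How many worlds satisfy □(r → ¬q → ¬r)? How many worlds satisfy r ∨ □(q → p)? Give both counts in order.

1 and 4

For □(r → ¬q → ¬r):
a: successors {a, d}; r → ¬q → ¬r there: a:F, d:F. ✗
b: successors {d}; r → ¬q → ¬r there: d:F. ✗
c: no successors, so □(r → ¬q → ¬r) holds vacuously. ✓
d: successors {d}; r → ¬q → ¬r there: d:F. ✗
— 1 world.
For r ∨ □(q → p):
a: r is T, □(q → p) is T. ✓
b: r is T, □(q → p) is T. ✓
c: r is F, □(q → p) is T. ✓
d: r is T, □(q → p) is T. ✓
— 4 worlds.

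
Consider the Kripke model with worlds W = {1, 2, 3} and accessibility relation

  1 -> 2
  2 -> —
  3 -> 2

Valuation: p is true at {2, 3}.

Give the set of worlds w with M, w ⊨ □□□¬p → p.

{2, 3}

1: □□□¬p is T, p is F. ✗
2: □□□¬p is T, p is T. ✓
3: □□□¬p is T, p is T. ✓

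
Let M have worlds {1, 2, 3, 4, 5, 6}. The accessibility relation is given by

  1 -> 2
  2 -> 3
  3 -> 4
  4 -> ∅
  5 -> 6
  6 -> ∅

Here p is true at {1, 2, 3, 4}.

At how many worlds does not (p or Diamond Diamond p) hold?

2

1: p or Diamond Diamond p is T. ✗
2: p or Diamond Diamond p is T. ✗
3: p or Diamond Diamond p is T. ✗
4: p or Diamond Diamond p is T. ✗
5: p or Diamond Diamond p is F. ✓
6: p or Diamond Diamond p is F. ✓
Satisfying worlds: {5, 6}.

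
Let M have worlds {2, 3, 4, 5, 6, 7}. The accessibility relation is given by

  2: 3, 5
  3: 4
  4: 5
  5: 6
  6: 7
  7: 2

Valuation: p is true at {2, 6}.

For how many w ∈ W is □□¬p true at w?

3

2: successors {3, 5}; □¬p there: 3:T, 5:F. ✗
3: successors {4}; □¬p there: 4:T. ✓
4: successors {5}; □¬p there: 5:F. ✗
5: successors {6}; □¬p there: 6:T. ✓
6: successors {7}; □¬p there: 7:F. ✗
7: successors {2}; □¬p there: 2:T. ✓
Satisfying worlds: {3, 5, 7}.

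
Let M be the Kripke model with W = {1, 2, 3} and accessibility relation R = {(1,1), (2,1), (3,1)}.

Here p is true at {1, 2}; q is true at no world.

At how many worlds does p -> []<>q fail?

2

1: p is T, []<>q is F. ✗
2: p is T, []<>q is F. ✗
3: p is F, []<>q is F. ✓
Satisfying worlds: {3}.
So p -> []<>q fails at the other 2 worlds.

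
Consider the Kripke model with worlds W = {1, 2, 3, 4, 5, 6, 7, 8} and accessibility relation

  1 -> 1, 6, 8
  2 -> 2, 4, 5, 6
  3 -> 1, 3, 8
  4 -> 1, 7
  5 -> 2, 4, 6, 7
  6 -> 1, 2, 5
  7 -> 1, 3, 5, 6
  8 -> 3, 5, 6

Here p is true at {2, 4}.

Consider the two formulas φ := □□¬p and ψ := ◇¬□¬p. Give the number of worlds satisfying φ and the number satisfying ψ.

2 and 6

For □□¬p:
1: successors {1, 6, 8}; □¬p there: 1:T, 6:F, 8:T. ✗
2: successors {2, 4, 5, 6}; □¬p there: 2:F, 4:T, 5:F, 6:F. ✗
3: successors {1, 3, 8}; □¬p there: 1:T, 3:T, 8:T. ✓
4: successors {1, 7}; □¬p there: 1:T, 7:T. ✓
5: successors {2, 4, 6, 7}; □¬p there: 2:F, 4:T, 6:F, 7:T. ✗
6: successors {1, 2, 5}; □¬p there: 1:T, 2:F, 5:F. ✗
7: successors {1, 3, 5, 6}; □¬p there: 1:T, 3:T, 5:F, 6:F. ✗
8: successors {3, 5, 6}; □¬p there: 3:T, 5:F, 6:F. ✗
— 2 worlds.
For ◇¬□¬p:
1: successors {1, 6, 8}; ¬□¬p there: 1:F, 6:T, 8:F. ✓
2: successors {2, 4, 5, 6}; ¬□¬p there: 2:T, 4:F, 5:T, 6:T. ✓
3: successors {1, 3, 8}; ¬□¬p there: 1:F, 3:F, 8:F. ✗
4: successors {1, 7}; ¬□¬p there: 1:F, 7:F. ✗
5: successors {2, 4, 6, 7}; ¬□¬p there: 2:T, 4:F, 6:T, 7:F. ✓
6: successors {1, 2, 5}; ¬□¬p there: 1:F, 2:T, 5:T. ✓
7: successors {1, 3, 5, 6}; ¬□¬p there: 1:F, 3:F, 5:T, 6:T. ✓
8: successors {3, 5, 6}; ¬□¬p there: 3:F, 5:T, 6:T. ✓
— 6 worlds.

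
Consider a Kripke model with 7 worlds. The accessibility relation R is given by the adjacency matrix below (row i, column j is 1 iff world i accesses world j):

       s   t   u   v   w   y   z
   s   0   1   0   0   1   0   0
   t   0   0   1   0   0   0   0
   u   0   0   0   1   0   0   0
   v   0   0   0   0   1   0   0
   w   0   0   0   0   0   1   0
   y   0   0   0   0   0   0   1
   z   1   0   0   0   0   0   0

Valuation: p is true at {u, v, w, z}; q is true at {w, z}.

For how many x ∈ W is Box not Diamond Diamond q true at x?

s: successors {t, w}; not Diamond Diamond q there: t:T, w:F. ✗
t: successors {u}; not Diamond Diamond q there: u:F. ✗
u: successors {v}; not Diamond Diamond q there: v:T. ✓
v: successors {w}; not Diamond Diamond q there: w:F. ✗
w: successors {y}; not Diamond Diamond q there: y:T. ✓
y: successors {z}; not Diamond Diamond q there: z:F. ✗
z: successors {s}; not Diamond Diamond q there: s:T. ✓
Satisfying worlds: {u, w, z}.

3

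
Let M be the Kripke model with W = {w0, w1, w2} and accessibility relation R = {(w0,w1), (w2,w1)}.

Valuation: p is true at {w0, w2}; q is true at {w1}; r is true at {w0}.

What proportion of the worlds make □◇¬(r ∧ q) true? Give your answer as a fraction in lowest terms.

w0: successors {w1}; ◇¬(r ∧ q) there: w1:F. ✗
w1: no successors, so □◇¬(r ∧ q) holds vacuously. ✓
w2: successors {w1}; ◇¬(r ∧ q) there: w1:F. ✗
That's 1 of 3 worlds, so 1/3.

1/3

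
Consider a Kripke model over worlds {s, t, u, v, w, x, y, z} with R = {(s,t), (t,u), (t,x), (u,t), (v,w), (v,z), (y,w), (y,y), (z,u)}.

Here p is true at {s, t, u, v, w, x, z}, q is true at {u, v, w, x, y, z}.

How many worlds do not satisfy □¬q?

s: successors {t}; ¬q there: t:T. ✓
t: successors {u, x}; ¬q there: u:F, x:F. ✗
u: successors {t}; ¬q there: t:T. ✓
v: successors {w, z}; ¬q there: w:F, z:F. ✗
w: no successors, so □¬q holds vacuously. ✓
x: no successors, so □¬q holds vacuously. ✓
y: successors {w, y}; ¬q there: w:F, y:F. ✗
z: successors {u}; ¬q there: u:F. ✗
Satisfying worlds: {s, u, w, x}.
So □¬q fails at the other 4 worlds.

4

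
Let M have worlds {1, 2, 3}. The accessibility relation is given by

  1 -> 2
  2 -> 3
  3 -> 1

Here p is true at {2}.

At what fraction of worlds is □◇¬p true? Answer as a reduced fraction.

2/3

1: successors {2}; ◇¬p there: 2:T. ✓
2: successors {3}; ◇¬p there: 3:T. ✓
3: successors {1}; ◇¬p there: 1:F. ✗
That's 2 of 3 worlds, so 2/3.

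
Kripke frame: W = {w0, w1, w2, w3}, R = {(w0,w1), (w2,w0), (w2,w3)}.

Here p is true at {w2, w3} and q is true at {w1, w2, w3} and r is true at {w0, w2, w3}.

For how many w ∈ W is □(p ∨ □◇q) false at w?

w0: successors {w1}; p ∨ □◇q there: w1:T. ✓
w1: no successors, so □(p ∨ □◇q) holds vacuously. ✓
w2: successors {w0, w3}; p ∨ □◇q there: w0:F, w3:T. ✗
w3: no successors, so □(p ∨ □◇q) holds vacuously. ✓
Satisfying worlds: {w0, w1, w3}.
So □(p ∨ □◇q) fails at the other 1 world.

1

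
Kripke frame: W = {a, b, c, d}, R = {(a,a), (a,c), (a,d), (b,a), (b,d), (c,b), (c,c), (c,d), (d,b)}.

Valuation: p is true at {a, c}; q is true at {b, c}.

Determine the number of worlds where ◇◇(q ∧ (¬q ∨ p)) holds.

a: successors {a, c, d}; ◇(q ∧ (¬q ∨ p)) there: a:T, c:T, d:F. ✓
b: successors {a, d}; ◇(q ∧ (¬q ∨ p)) there: a:T, d:F. ✓
c: successors {b, c, d}; ◇(q ∧ (¬q ∨ p)) there: b:F, c:T, d:F. ✓
d: successors {b}; ◇(q ∧ (¬q ∨ p)) there: b:F. ✗
Satisfying worlds: {a, b, c}.

3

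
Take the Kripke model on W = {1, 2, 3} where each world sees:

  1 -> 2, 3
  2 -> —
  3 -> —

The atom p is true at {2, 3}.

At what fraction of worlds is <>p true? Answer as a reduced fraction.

1/3

1: successors {2, 3}; p there: 2:T, 3:T. ✓
2: no successors, so <>p fails. ✗
3: no successors, so <>p fails. ✗
That's 1 of 3 worlds, so 1/3.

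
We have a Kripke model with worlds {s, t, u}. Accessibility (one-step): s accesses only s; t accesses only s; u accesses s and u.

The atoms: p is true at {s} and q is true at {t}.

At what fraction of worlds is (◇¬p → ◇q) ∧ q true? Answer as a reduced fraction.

s: ◇¬p → ◇q is T, q is F. ✗
t: ◇¬p → ◇q is T, q is T. ✓
u: ◇¬p → ◇q is F, q is F. ✗
That's 1 of 3 worlds, so 1/3.

1/3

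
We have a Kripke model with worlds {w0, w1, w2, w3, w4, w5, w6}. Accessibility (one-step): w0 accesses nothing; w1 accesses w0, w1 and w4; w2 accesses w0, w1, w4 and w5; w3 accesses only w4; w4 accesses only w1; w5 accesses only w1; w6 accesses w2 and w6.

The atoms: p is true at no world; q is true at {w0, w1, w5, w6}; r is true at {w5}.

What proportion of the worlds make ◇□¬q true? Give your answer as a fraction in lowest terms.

2/7

w0: no successors, so ◇□¬q fails. ✗
w1: successors {w0, w1, w4}; □¬q there: w0:T, w1:F, w4:F. ✓
w2: successors {w0, w1, w4, w5}; □¬q there: w0:T, w1:F, w4:F, w5:F. ✓
w3: successors {w4}; □¬q there: w4:F. ✗
w4: successors {w1}; □¬q there: w1:F. ✗
w5: successors {w1}; □¬q there: w1:F. ✗
w6: successors {w2, w6}; □¬q there: w2:F, w6:F. ✗
That's 2 of 7 worlds, so 2/7.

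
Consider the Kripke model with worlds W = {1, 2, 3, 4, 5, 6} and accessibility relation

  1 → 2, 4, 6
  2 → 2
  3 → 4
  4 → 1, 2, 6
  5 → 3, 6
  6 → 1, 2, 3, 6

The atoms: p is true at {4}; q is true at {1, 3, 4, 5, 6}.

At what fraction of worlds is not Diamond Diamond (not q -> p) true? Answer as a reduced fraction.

1/6

1: Diamond Diamond (not q -> p) is T. ✗
2: Diamond Diamond (not q -> p) is F. ✓
3: Diamond Diamond (not q -> p) is T. ✗
4: Diamond Diamond (not q -> p) is T. ✗
5: Diamond Diamond (not q -> p) is T. ✗
6: Diamond Diamond (not q -> p) is T. ✗
That's 1 of 6 worlds, so 1/6.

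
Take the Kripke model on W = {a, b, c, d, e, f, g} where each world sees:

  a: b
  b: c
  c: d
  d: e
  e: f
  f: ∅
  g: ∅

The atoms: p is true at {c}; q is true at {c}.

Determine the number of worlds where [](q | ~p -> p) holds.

a: successors {b}; q | ~p -> p there: b:F. ✗
b: successors {c}; q | ~p -> p there: c:T. ✓
c: successors {d}; q | ~p -> p there: d:F. ✗
d: successors {e}; q | ~p -> p there: e:F. ✗
e: successors {f}; q | ~p -> p there: f:F. ✗
f: no successors, so [](q | ~p -> p) holds vacuously. ✓
g: no successors, so [](q | ~p -> p) holds vacuously. ✓
Satisfying worlds: {b, f, g}.

3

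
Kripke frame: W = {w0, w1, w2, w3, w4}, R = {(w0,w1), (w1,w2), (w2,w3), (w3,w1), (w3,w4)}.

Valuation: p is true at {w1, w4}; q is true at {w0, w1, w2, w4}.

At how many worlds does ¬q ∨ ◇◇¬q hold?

2

w0: ¬q is F, ◇◇¬q is F. ✗
w1: ¬q is F, ◇◇¬q is T. ✓
w2: ¬q is F, ◇◇¬q is F. ✗
w3: ¬q is T, ◇◇¬q is F. ✓
w4: ¬q is F, ◇◇¬q is F. ✗
Satisfying worlds: {w1, w3}.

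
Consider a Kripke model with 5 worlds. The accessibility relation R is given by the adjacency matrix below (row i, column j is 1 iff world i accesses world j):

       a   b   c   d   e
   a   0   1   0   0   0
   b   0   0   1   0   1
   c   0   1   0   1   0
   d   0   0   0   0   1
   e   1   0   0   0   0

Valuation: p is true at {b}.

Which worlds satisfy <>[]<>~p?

{a, b, c, e}

a: successors {b}; []<>~p there: b:T. ✓
b: successors {c, e}; []<>~p there: c:T, e:F. ✓
c: successors {b, d}; []<>~p there: b:T, d:T. ✓
d: successors {e}; []<>~p there: e:F. ✗
e: successors {a}; []<>~p there: a:T. ✓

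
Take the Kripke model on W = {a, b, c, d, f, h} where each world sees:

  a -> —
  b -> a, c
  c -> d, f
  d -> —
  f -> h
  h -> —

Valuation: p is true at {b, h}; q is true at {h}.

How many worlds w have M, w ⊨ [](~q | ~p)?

5

a: no successors, so [](~q | ~p) holds vacuously. ✓
b: successors {a, c}; ~q | ~p there: a:T, c:T. ✓
c: successors {d, f}; ~q | ~p there: d:T, f:T. ✓
d: no successors, so [](~q | ~p) holds vacuously. ✓
f: successors {h}; ~q | ~p there: h:F. ✗
h: no successors, so [](~q | ~p) holds vacuously. ✓
Satisfying worlds: {a, b, c, d, h}.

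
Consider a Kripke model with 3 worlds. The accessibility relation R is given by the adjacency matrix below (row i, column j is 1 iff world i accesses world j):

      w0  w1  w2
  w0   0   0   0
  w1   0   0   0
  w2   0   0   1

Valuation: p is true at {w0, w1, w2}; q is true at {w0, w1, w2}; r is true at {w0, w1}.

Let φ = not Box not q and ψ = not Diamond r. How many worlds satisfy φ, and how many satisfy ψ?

1 and 3

For not Box not q:
w0: Box not q is T. ✗
w1: Box not q is T. ✗
w2: Box not q is F. ✓
— 1 world.
For not Diamond r:
w0: Diamond r is F. ✓
w1: Diamond r is F. ✓
w2: Diamond r is F. ✓
— 3 worlds.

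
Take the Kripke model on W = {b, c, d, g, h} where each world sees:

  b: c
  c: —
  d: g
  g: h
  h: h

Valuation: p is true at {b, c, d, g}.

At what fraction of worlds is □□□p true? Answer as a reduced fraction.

2/5

b: successors {c}; □□p there: c:T. ✓
c: no successors, so □□□p holds vacuously. ✓
d: successors {g}; □□p there: g:F. ✗
g: successors {h}; □□p there: h:F. ✗
h: successors {h}; □□p there: h:F. ✗
That's 2 of 5 worlds, so 2/5.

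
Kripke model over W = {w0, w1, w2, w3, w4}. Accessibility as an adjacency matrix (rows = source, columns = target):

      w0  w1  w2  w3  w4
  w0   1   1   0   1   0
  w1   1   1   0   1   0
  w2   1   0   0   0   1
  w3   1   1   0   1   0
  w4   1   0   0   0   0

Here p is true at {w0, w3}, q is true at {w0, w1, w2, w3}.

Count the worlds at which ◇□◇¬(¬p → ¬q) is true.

5

w0: successors {w0, w1, w3}; □◇¬(¬p → ¬q) there: w0:T, w1:T, w3:T. ✓
w1: successors {w0, w1, w3}; □◇¬(¬p → ¬q) there: w0:T, w1:T, w3:T. ✓
w2: successors {w0, w4}; □◇¬(¬p → ¬q) there: w0:T, w4:T. ✓
w3: successors {w0, w1, w3}; □◇¬(¬p → ¬q) there: w0:T, w1:T, w3:T. ✓
w4: successors {w0}; □◇¬(¬p → ¬q) there: w0:T. ✓
Satisfying worlds: {w0, w1, w2, w3, w4}.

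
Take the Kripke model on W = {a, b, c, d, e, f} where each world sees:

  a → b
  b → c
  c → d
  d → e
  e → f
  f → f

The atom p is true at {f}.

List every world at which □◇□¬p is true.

{a, b}

a: successors {b}; ◇□¬p there: b:T. ✓
b: successors {c}; ◇□¬p there: c:T. ✓
c: successors {d}; ◇□¬p there: d:F. ✗
d: successors {e}; ◇□¬p there: e:F. ✗
e: successors {f}; ◇□¬p there: f:F. ✗
f: successors {f}; ◇□¬p there: f:F. ✗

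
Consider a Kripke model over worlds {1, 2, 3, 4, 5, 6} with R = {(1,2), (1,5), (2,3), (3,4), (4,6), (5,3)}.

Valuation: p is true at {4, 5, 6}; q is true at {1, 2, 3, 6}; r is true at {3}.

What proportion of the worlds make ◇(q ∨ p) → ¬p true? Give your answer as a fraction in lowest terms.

2/3

1: ◇(q ∨ p) is T, ¬p is T. ✓
2: ◇(q ∨ p) is T, ¬p is T. ✓
3: ◇(q ∨ p) is T, ¬p is T. ✓
4: ◇(q ∨ p) is T, ¬p is F. ✗
5: ◇(q ∨ p) is T, ¬p is F. ✗
6: ◇(q ∨ p) is F, ¬p is F. ✓
That's 4 of 6 worlds, so 4/6 = 2/3.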